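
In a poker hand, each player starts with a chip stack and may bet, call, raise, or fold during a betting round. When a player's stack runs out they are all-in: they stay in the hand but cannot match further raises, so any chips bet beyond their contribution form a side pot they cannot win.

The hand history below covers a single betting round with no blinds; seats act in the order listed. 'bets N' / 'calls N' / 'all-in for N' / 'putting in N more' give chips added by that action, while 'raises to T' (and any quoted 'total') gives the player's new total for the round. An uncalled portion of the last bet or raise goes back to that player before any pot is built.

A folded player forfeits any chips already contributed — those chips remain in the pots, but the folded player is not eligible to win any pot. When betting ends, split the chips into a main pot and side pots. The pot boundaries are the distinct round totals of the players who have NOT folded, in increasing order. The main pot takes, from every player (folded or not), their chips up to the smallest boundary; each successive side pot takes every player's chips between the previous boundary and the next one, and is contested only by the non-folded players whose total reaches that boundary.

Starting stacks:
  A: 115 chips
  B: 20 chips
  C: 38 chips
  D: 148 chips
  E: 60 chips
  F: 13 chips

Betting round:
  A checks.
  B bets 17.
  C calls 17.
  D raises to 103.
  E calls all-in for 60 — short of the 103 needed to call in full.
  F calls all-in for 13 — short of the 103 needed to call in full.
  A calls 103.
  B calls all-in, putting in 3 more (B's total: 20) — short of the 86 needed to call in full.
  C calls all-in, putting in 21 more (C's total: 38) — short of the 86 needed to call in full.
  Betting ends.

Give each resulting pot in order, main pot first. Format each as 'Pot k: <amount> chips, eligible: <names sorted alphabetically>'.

Contributions: A=103, B=20, C=38, D=103, E=60, F=13
Pot levels (distinct totals of non-folded players): 13, 20, 38, 60, 103
Layer 1-13: 13 each from A, B, C, D, E, F = 13*6 = 78 chips; eligible A, B, C, D, E, F
Layer 14-20: 7 each from A, B, C, D, E = 7*5 = 35 chips; eligible A, B, C, D, E
Layer 21-38: 18 each from A, C, D, E = 18*4 = 72 chips; eligible A, C, D, E
Layer 39-60: 22 each from A, D, E = 22*3 = 66 chips; eligible A, D, E
Layer 61-103: 43 each from A, D = 43*2 = 86 chips; eligible A, D

Pot 1: 78 chips, eligible: A, B, C, D, E, F
Pot 2: 35 chips, eligible: A, B, C, D, E
Pot 3: 72 chips, eligible: A, C, D, E
Pot 4: 66 chips, eligible: A, D, E
Pot 5: 86 chips, eligible: A, D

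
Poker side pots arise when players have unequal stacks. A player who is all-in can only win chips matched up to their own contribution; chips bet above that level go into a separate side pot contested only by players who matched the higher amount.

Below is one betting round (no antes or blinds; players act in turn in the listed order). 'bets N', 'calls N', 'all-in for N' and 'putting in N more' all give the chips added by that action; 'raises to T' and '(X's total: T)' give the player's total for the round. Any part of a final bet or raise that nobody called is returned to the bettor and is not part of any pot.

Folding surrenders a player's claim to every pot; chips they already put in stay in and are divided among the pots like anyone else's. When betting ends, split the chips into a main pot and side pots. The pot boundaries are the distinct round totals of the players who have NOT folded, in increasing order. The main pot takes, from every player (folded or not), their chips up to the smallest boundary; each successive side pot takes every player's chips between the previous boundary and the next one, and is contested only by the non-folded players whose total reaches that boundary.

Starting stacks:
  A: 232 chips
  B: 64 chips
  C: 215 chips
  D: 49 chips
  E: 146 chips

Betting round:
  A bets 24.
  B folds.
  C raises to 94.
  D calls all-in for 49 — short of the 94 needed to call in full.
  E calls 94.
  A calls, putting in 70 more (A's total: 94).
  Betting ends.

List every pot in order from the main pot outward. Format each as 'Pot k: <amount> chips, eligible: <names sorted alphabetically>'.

Contributions: A=94, C=94, D=49, E=94
Folded: B
Pot levels (distinct totals of non-folded players): 49, 94
Layer 1-49: 49 each from A, C, D, E = 49*4 = 196 chips; eligible A, C, D, E
Layer 50-94: 45 each from A, C, E = 45*3 = 135 chips; eligible A, C, E

Pot 1: 196 chips, eligible: A, C, D, E
Pot 2: 135 chips, eligible: A, C, E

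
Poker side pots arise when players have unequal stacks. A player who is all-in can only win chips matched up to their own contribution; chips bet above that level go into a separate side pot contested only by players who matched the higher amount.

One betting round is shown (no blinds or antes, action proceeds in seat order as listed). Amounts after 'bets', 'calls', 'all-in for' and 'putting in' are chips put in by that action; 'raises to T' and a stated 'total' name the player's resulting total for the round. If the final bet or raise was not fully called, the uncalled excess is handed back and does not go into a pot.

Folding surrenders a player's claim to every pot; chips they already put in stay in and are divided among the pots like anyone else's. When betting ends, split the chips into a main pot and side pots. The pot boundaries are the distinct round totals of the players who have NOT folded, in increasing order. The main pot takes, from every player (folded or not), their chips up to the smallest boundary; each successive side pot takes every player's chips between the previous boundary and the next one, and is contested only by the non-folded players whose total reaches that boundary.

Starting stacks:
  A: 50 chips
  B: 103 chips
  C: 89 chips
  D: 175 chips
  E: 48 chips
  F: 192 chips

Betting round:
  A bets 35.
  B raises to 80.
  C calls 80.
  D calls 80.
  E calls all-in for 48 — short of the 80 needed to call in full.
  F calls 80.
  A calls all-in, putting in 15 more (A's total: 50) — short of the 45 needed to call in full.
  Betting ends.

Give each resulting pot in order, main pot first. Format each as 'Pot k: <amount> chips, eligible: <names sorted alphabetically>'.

Contributions: A=50, B=80, C=80, D=80, E=48, F=80
Pot levels (distinct totals of non-folded players): 48, 50, 80
Layer 1-48: 48 each from A, B, C, D, E, F = 48*6 = 288 chips; eligible A, B, C, D, E, F
Layer 49-50: 2 each from A, B, C, D, F = 2*5 = 10 chips; eligible A, B, C, D, F
Layer 51-80: 30 each from B, C, D, F = 30*4 = 120 chips; eligible B, C, D, F

Pot 1: 288 chips, eligible: A, B, C, D, E, F
Pot 2: 10 chips, eligible: A, B, C, D, F
Pot 3: 120 chips, eligible: B, C, D, F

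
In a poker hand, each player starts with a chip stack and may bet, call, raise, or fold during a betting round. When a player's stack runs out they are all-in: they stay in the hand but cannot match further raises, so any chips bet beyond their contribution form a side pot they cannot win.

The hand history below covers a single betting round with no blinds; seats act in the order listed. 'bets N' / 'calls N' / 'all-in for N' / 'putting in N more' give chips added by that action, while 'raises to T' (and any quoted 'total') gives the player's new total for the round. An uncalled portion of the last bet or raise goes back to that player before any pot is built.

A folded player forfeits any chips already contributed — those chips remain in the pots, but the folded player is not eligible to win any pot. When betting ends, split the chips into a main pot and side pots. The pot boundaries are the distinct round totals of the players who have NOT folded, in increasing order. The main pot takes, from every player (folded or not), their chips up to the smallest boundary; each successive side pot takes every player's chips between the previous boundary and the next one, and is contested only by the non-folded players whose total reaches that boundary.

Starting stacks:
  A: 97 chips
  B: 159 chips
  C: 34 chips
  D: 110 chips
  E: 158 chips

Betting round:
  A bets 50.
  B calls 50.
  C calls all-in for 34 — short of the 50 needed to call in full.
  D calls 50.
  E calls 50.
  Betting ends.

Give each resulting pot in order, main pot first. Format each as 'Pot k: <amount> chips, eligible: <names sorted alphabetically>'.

Contributions: A=50, B=50, C=34, D=50, E=50
Pot levels (distinct totals of non-folded players): 34, 50
Layer 1-34: 34 each from A, B, C, D, E = 34*5 = 170 chips; eligible A, B, C, D, E
Layer 35-50: 16 each from A, B, D, E = 16*4 = 64 chips; eligible A, B, D, E

Pot 1: 170 chips, eligible: A, B, C, D, E
Pot 2: 64 chips, eligible: A, B, D, E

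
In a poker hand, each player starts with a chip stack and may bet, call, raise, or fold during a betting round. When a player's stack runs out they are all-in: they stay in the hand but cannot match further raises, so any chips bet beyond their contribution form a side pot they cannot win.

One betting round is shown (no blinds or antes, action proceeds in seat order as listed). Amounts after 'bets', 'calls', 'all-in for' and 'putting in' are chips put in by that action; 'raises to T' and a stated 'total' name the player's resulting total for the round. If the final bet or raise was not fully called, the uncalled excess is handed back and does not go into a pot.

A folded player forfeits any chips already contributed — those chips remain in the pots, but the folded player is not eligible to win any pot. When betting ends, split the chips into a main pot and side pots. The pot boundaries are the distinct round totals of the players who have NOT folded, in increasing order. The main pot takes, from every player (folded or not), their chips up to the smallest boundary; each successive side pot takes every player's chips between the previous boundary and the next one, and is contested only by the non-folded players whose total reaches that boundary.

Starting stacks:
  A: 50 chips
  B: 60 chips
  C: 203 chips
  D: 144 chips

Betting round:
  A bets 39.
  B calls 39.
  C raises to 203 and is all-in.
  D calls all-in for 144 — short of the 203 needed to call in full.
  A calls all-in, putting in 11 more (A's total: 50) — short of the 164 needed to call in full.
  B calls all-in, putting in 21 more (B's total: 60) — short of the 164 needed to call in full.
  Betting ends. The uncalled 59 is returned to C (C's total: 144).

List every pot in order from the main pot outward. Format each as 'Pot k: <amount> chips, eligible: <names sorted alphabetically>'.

Pot 1: 200 chips, eligible: A, B, C, D
Pot 2: 30 chips, eligible: B, C, D
Pot 3: 168 chips, eligible: C, D

Derivation:
Contributions (after 59 returned to C): A=50, B=60, C=144, D=144
Pot levels (distinct totals of non-folded players): 50, 60, 144
Layer 1-50: 50 each from A, B, C, D = 50*4 = 200 chips; eligible A, B, C, D
Layer 51-60: 10 each from B, C, D = 10*3 = 30 chips; eligible B, C, D
Layer 61-144: 84 each from C, D = 84*2 = 168 chips; eligible C, D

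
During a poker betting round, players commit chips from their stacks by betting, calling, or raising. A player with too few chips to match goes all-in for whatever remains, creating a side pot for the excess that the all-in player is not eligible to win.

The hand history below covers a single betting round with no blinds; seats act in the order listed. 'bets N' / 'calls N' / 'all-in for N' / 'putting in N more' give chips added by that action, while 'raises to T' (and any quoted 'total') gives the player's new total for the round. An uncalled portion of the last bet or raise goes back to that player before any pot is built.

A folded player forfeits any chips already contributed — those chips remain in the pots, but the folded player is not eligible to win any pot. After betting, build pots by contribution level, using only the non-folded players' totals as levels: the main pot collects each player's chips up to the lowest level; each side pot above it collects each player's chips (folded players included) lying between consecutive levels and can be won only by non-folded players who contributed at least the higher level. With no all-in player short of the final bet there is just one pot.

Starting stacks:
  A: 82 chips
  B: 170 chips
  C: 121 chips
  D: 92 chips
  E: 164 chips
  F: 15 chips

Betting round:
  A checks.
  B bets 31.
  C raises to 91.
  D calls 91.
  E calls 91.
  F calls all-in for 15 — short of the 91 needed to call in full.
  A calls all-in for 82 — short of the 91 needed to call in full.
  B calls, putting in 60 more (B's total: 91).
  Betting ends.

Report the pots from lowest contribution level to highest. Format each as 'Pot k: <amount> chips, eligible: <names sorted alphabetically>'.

Contributions: A=82, B=91, C=91, D=91, E=91, F=15
Pot levels (distinct totals of non-folded players): 15, 82, 91
Layer 1-15: 15 each from A, B, C, D, E, F = 15*6 = 90 chips; eligible A, B, C, D, E, F
Layer 16-82: 67 each from A, B, C, D, E = 67*5 = 335 chips; eligible A, B, C, D, E
Layer 83-91: 9 each from B, C, D, E = 9*4 = 36 chips; eligible B, C, D, E

Pot 1: 90 chips, eligible: A, B, C, D, E, F
Pot 2: 335 chips, eligible: A, B, C, D, E
Pot 3: 36 chips, eligible: B, C, D, E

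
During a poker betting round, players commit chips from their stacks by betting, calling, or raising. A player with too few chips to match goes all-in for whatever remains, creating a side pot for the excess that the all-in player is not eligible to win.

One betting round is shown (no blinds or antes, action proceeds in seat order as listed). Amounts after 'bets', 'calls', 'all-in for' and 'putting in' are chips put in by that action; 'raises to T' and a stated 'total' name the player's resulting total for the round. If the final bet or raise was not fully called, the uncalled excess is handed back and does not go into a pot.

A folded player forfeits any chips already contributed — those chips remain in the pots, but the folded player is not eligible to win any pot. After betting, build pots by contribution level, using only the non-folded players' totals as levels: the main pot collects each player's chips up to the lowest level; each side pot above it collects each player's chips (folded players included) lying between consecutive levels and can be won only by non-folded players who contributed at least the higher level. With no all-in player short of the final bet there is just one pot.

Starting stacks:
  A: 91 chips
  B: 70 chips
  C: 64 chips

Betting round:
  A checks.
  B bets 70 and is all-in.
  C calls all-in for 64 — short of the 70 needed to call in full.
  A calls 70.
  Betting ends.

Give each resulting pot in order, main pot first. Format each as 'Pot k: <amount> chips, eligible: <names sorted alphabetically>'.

Pot 1: 192 chips, eligible: A, B, C
Pot 2: 12 chips, eligible: A, B

Derivation:
Contributions: A=70, B=70, C=64
Pot levels (distinct totals of non-folded players): 64, 70
Layer 1-64: 64 each from A, B, C = 64*3 = 192 chips; eligible A, B, C
Layer 65-70: 6 each from A, B = 6*2 = 12 chips; eligible A, B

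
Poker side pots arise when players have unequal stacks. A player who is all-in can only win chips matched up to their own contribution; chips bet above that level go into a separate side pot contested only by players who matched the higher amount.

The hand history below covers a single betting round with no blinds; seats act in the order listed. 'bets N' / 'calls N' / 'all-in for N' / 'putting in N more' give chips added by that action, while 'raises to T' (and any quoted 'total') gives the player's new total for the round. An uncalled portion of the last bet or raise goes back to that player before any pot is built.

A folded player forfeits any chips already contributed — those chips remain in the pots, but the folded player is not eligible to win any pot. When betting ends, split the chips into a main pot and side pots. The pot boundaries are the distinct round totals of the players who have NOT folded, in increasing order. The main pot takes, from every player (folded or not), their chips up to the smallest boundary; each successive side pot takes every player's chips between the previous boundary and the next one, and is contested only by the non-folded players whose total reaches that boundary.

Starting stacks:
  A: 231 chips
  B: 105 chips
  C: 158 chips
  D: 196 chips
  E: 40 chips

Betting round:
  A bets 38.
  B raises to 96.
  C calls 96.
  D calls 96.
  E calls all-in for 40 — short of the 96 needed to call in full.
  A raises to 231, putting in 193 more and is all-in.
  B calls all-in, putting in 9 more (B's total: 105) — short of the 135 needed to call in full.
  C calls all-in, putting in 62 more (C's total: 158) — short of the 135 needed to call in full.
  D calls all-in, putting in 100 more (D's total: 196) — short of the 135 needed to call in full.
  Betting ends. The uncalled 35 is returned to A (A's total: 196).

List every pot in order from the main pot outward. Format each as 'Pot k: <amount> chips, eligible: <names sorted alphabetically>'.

Pot 1: 200 chips, eligible: A, B, C, D, E
Pot 2: 260 chips, eligible: A, B, C, D
Pot 3: 159 chips, eligible: A, C, D
Pot 4: 76 chips, eligible: A, D

Derivation:
Contributions (after 35 returned to A): A=196, B=105, C=158, D=196, E=40
Pot levels (distinct totals of non-folded players): 40, 105, 158, 196
Layer 1-40: 40 each from A, B, C, D, E = 40*5 = 200 chips; eligible A, B, C, D, E
Layer 41-105: 65 each from A, B, C, D = 65*4 = 260 chips; eligible A, B, C, D
Layer 106-158: 53 each from A, C, D = 53*3 = 159 chips; eligible A, C, D
Layer 159-196: 38 each from A, D = 38*2 = 76 chips; eligible A, D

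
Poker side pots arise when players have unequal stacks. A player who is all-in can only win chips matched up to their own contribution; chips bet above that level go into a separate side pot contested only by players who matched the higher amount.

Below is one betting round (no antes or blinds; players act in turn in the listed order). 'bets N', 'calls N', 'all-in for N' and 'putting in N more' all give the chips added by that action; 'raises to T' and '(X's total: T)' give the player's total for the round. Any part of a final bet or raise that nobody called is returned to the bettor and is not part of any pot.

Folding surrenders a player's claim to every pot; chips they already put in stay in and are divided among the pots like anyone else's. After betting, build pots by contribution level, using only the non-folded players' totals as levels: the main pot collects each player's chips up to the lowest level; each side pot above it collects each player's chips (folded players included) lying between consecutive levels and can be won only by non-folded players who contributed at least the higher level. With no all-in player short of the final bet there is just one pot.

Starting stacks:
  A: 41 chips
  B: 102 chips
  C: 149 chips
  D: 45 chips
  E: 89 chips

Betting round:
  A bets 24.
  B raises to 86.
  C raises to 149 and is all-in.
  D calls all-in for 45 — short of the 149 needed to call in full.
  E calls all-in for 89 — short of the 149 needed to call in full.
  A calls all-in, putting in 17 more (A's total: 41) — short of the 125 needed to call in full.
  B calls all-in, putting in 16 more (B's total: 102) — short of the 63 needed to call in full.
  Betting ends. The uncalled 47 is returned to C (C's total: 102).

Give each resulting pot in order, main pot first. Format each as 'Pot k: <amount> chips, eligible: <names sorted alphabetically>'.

Contributions (after 47 returned to C): A=41, B=102, C=102, D=45, E=89
Pot levels (distinct totals of non-folded players): 41, 45, 89, 102
Layer 1-41: 41 each from A, B, C, D, E = 41*5 = 205 chips; eligible A, B, C, D, E
Layer 42-45: 4 each from B, C, D, E = 4*4 = 16 chips; eligible B, C, D, E
Layer 46-89: 44 each from B, C, E = 44*3 = 132 chips; eligible B, C, E
Layer 90-102: 13 each from B, C = 13*2 = 26 chips; eligible B, C

Pot 1: 205 chips, eligible: A, B, C, D, E
Pot 2: 16 chips, eligible: B, C, D, E
Pot 3: 132 chips, eligible: B, C, E
Pot 4: 26 chips, eligible: B, C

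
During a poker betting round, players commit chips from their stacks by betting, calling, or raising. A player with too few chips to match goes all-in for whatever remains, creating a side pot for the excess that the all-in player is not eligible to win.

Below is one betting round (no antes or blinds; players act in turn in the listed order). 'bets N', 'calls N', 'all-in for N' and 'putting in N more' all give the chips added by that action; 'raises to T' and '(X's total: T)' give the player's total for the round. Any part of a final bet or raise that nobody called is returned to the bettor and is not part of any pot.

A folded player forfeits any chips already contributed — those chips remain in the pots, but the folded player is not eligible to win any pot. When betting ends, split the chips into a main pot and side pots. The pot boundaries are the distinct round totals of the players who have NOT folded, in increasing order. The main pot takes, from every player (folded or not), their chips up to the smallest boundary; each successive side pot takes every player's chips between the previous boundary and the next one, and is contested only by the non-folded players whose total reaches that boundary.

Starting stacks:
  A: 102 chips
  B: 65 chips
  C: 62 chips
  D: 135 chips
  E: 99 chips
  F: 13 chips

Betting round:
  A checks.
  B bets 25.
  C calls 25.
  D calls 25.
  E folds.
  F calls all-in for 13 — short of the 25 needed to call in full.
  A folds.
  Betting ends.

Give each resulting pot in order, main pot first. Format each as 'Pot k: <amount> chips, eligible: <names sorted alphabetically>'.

Contributions: B=25, C=25, D=25, F=13
Folded: A, E
Pot levels (distinct totals of non-folded players): 13, 25
Layer 1-13: 13 each from B, C, D, F = 13*4 = 52 chips; eligible B, C, D, F
Layer 14-25: 12 each from B, C, D = 12*3 = 36 chips; eligible B, C, D

Pot 1: 52 chips, eligible: B, C, D, F
Pot 2: 36 chips, eligible: B, C, D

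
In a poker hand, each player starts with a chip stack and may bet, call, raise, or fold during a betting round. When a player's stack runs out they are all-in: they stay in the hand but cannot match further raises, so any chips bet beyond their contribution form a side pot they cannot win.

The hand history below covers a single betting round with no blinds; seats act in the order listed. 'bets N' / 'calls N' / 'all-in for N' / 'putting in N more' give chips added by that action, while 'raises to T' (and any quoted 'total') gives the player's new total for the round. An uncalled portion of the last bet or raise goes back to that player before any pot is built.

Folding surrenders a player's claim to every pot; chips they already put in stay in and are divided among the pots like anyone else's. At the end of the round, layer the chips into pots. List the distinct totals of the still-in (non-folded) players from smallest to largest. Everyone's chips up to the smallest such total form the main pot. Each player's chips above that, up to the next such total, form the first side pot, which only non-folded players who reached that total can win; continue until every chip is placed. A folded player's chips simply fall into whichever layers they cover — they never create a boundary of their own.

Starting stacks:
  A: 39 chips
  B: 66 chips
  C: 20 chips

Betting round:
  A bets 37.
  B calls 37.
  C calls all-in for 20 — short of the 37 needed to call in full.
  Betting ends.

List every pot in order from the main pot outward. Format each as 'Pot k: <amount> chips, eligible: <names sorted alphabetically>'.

Contributions: A=37, B=37, C=20
Pot levels (distinct totals of non-folded players): 20, 37
Layer 1-20: 20 each from A, B, C = 20*3 = 60 chips; eligible A, B, C
Layer 21-37: 17 each from A, B = 17*2 = 34 chips; eligible A, B

Pot 1: 60 chips, eligible: A, B, C
Pot 2: 34 chips, eligible: A, B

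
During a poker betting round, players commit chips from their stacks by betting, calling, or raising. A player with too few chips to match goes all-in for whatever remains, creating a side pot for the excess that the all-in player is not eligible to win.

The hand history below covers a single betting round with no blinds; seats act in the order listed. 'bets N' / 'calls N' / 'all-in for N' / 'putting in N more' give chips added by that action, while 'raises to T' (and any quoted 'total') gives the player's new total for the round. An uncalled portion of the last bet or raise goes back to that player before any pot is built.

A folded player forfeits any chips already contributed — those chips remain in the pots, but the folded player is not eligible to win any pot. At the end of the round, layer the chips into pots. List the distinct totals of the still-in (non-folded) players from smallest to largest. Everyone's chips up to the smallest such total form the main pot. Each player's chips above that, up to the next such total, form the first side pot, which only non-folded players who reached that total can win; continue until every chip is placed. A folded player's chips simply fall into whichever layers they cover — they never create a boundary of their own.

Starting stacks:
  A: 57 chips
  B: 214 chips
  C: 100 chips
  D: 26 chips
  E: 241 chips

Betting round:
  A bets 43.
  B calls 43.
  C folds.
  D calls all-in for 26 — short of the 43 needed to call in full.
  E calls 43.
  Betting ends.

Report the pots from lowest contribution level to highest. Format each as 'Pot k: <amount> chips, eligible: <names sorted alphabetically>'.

Pot 1: 104 chips, eligible: A, B, D, E
Pot 2: 51 chips, eligible: A, B, E

Derivation:
Contributions: A=43, B=43, D=26, E=43
Folded: C
Pot levels (distinct totals of non-folded players): 26, 43
Layer 1-26: 26 each from A, B, D, E = 26*4 = 104 chips; eligible A, B, D, E
Layer 27-43: 17 each from A, B, E = 17*3 = 51 chips; eligible A, B, E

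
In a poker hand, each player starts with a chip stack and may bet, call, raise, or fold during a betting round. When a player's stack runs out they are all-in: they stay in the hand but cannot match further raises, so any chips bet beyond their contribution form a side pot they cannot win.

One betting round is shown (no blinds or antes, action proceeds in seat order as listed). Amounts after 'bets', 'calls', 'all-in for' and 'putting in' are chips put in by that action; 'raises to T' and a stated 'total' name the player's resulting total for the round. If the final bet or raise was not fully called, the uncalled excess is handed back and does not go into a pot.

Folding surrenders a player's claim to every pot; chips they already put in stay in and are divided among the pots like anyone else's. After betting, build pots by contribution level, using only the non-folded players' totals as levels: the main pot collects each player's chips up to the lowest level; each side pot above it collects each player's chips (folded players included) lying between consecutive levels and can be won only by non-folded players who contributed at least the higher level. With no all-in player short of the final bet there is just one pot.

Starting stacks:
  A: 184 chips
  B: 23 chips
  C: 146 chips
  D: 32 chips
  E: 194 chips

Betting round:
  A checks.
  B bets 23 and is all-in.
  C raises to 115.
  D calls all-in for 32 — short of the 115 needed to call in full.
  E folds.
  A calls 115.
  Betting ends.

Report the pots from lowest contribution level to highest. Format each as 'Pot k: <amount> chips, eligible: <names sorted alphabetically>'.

Contributions: A=115, B=23, C=115, D=32
Folded: E
Pot levels (distinct totals of non-folded players): 23, 32, 115
Layer 1-23: 23 each from A, B, C, D = 23*4 = 92 chips; eligible A, B, C, D
Layer 24-32: 9 each from A, C, D = 9*3 = 27 chips; eligible A, C, D
Layer 33-115: 83 each from A, C = 83*2 = 166 chips; eligible A, C

Pot 1: 92 chips, eligible: A, B, C, D
Pot 2: 27 chips, eligible: A, C, D
Pot 3: 166 chips, eligible: A, C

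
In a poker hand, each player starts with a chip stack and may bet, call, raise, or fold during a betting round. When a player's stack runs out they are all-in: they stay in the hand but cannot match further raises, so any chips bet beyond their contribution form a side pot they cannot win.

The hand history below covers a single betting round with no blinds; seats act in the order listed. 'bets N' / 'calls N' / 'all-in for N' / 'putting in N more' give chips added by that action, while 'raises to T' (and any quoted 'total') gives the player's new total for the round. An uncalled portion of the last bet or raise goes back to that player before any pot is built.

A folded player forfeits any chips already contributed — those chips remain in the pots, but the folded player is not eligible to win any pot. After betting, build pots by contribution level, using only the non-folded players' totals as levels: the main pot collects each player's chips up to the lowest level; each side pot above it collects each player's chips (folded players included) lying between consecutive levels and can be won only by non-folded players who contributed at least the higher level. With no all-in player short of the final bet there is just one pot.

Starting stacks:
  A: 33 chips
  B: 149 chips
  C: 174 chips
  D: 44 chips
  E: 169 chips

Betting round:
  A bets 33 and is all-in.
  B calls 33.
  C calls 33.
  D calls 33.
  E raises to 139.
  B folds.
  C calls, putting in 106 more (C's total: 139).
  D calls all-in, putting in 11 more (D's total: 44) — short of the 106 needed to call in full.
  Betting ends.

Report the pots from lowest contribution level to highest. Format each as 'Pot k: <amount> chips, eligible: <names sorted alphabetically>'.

Contributions: A=33, B=33, C=139, D=44, E=139
Folded: B
Pot levels (distinct totals of non-folded players): 33, 44, 139
Layer 1-33: 33 each from A, B, C, D, E = 33*5 = 165 chips; eligible A, C, D, E
Layer 34-44: 11 each from C, D, E = 11*3 = 33 chips; eligible C, D, E
Layer 45-139: 95 each from C, E = 95*2 = 190 chips; eligible C, E

Pot 1: 165 chips, eligible: A, C, D, E
Pot 2: 33 chips, eligible: C, D, E
Pot 3: 190 chips, eligible: C, E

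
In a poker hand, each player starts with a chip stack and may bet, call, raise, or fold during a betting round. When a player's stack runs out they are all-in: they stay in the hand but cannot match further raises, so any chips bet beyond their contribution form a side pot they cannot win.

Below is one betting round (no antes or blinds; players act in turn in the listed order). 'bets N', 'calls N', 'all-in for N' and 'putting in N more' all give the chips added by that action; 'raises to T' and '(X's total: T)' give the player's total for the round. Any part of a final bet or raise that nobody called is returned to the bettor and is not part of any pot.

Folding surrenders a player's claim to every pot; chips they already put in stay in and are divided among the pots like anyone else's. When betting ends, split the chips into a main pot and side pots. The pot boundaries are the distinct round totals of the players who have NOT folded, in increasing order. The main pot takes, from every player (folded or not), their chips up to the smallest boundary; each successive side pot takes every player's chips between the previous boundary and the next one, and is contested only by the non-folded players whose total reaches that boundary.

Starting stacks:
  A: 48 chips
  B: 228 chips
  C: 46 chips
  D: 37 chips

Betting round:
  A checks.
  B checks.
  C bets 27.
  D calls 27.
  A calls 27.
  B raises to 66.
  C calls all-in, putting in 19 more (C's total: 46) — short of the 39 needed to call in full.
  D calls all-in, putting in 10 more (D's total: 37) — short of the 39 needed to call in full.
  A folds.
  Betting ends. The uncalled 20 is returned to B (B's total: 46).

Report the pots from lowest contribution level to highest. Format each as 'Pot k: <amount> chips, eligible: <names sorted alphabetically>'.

Pot 1: 138 chips, eligible: B, C, D
Pot 2: 18 chips, eligible: B, C

Derivation:
Contributions (after 20 returned to B): A=27, B=46, C=46, D=37
Folded: A
Pot levels (distinct totals of non-folded players): 37, 46
Layer 1-37: A 27 + B 37 + C 37 + D 37 = 138 chips; eligible B, C, D
Layer 38-46: 9 each from B, C = 9*2 = 18 chips; eligible B, C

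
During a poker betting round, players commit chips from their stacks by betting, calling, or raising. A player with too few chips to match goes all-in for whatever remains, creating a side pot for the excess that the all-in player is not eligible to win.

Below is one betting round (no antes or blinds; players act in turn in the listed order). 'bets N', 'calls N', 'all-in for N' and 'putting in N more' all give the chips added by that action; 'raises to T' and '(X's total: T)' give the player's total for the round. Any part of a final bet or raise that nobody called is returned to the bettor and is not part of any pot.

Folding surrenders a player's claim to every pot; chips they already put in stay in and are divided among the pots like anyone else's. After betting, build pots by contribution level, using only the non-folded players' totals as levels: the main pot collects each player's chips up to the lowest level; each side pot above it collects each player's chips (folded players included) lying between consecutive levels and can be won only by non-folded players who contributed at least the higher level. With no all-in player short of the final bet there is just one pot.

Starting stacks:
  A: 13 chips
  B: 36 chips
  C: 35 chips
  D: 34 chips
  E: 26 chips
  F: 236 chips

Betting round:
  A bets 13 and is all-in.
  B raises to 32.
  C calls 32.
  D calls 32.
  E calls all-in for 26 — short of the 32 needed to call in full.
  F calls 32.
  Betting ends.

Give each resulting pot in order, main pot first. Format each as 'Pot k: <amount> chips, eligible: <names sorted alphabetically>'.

Contributions: A=13, B=32, C=32, D=32, E=26, F=32
Pot levels (distinct totals of non-folded players): 13, 26, 32
Layer 1-13: 13 each from A, B, C, D, E, F = 13*6 = 78 chips; eligible A, B, C, D, E, F
Layer 14-26: 13 each from B, C, D, E, F = 13*5 = 65 chips; eligible B, C, D, E, F
Layer 27-32: 6 each from B, C, D, F = 6*4 = 24 chips; eligible B, C, D, F

Pot 1: 78 chips, eligible: A, B, C, D, E, F
Pot 2: 65 chips, eligible: B, C, D, E, F
Pot 3: 24 chips, eligible: B, C, D, F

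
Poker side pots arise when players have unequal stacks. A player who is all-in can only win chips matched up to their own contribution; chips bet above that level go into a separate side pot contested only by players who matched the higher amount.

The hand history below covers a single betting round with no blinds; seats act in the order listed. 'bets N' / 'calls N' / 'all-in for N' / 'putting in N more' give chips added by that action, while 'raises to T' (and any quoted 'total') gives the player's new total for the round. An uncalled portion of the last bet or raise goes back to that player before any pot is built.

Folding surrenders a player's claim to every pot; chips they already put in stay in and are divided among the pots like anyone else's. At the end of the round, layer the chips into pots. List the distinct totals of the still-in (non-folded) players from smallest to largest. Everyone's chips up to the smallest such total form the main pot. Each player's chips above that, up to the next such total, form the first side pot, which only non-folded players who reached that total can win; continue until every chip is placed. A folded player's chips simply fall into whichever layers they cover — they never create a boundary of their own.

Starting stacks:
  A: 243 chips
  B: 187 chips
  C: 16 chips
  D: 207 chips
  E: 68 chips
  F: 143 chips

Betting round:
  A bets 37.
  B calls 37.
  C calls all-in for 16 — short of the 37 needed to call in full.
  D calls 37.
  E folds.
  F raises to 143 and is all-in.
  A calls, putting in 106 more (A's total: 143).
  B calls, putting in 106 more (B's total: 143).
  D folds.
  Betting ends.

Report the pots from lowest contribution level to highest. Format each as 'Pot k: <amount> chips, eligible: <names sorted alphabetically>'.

Pot 1: 80 chips, eligible: A, B, C, F
Pot 2: 402 chips, eligible: A, B, F

Derivation:
Contributions: A=143, B=143, C=16, D=37, F=143
Folded: D, E
Pot levels (distinct totals of non-folded players): 16, 143
Layer 1-16: 16 each from A, B, C, D, F = 16*5 = 80 chips; eligible A, B, C, F
Layer 17-143: A 127 + B 127 + D 21 + F 127 = 402 chips; eligible A, B, F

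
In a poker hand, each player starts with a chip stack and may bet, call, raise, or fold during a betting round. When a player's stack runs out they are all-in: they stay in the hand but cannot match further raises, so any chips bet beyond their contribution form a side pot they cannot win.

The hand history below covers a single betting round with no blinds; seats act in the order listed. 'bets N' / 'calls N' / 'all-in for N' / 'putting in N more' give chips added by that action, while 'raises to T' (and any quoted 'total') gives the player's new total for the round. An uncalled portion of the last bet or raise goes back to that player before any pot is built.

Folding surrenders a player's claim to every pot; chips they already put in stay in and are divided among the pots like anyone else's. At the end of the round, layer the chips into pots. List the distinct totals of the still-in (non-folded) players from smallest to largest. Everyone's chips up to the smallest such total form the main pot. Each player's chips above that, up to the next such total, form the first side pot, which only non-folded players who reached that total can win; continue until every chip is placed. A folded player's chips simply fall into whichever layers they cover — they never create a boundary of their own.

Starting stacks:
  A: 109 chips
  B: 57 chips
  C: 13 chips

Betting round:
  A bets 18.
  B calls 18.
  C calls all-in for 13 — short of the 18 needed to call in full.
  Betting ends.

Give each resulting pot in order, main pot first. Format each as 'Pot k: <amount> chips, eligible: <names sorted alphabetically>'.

Contributions: A=18, B=18, C=13
Pot levels (distinct totals of non-folded players): 13, 18
Layer 1-13: 13 each from A, B, C = 13*3 = 39 chips; eligible A, B, C
Layer 14-18: 5 each from A, B = 5*2 = 10 chips; eligible A, B

Pot 1: 39 chips, eligible: A, B, C
Pot 2: 10 chips, eligible: A, B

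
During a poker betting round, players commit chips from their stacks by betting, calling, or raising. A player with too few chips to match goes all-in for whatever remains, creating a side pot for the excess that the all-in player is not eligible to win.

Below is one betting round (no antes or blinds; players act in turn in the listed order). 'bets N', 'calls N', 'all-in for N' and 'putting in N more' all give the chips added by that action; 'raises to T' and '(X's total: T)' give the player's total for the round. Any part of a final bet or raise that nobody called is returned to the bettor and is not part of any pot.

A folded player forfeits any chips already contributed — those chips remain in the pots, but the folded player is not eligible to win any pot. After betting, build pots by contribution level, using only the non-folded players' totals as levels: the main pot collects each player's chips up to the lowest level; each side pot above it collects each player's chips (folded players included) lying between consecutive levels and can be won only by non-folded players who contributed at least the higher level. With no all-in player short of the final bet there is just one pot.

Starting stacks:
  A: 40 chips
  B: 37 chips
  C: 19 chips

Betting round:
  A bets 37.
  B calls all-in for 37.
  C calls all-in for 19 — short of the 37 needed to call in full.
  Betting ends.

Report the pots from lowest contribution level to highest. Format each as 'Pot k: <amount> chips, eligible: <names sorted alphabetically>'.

Contributions: A=37, B=37, C=19
Pot levels (distinct totals of non-folded players): 19, 37
Layer 1-19: 19 each from A, B, C = 19*3 = 57 chips; eligible A, B, C
Layer 20-37: 18 each from A, B = 18*2 = 36 chips; eligible A, B

Pot 1: 57 chips, eligible: A, B, C
Pot 2: 36 chips, eligible: A, B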